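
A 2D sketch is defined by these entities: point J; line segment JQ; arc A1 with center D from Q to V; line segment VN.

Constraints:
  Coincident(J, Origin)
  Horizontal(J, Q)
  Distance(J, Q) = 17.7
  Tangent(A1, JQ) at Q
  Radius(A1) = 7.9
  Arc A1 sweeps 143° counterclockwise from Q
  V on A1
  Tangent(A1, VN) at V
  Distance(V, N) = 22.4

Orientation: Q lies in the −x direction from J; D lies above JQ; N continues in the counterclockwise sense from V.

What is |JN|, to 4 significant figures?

41.44

J is at the origin; J and Q share the same y with |JQ| = 17.7 and Q on the −x side, so Q = (-17.70, 0.000). A1 meets JQ tangentially, so DQ is at right angles to JQ, so D = Q + (0, 7.9) = (-17.70, 7.900). On A1, Q sits at bearing -90° from D; a 143° counterclockwise sweep puts V at bearing 53°, so V = D + 7.9·(cos 53°, sin 53°) = (-12.95, 14.21). The tangent condition forces DV to be normal to VN, so VN runs along (−sin 53°, cos 53°); with |VN| = 22.4, N = (-30.84, 27.69). Then |JN| = |N − J| = 41.44.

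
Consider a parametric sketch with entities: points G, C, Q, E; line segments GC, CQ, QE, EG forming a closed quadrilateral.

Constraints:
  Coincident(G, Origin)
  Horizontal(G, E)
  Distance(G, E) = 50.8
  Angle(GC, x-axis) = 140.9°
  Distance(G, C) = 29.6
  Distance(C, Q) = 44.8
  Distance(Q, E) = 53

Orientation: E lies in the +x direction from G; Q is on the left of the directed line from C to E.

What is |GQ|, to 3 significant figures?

43.4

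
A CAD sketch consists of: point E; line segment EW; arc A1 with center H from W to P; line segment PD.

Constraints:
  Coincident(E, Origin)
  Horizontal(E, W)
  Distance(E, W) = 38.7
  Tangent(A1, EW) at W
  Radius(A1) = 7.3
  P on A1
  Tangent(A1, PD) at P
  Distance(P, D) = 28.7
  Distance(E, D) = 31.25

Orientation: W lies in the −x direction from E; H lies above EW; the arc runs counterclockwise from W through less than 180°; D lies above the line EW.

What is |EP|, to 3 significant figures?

32.9

Checks: |EW| = 38.70 ✓; |HP| = 7.300 ✓; ∠(HP, PD) = 90.00° ✓; |PD| = 28.70 ✓; |ED| = 31.25 ✓.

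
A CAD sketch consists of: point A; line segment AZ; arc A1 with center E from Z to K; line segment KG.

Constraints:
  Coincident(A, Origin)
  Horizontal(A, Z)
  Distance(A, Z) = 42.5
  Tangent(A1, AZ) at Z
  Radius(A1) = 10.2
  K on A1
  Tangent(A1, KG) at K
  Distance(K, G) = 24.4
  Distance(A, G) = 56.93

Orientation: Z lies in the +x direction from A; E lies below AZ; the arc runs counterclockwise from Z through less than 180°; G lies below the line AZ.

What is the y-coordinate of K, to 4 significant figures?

-14.52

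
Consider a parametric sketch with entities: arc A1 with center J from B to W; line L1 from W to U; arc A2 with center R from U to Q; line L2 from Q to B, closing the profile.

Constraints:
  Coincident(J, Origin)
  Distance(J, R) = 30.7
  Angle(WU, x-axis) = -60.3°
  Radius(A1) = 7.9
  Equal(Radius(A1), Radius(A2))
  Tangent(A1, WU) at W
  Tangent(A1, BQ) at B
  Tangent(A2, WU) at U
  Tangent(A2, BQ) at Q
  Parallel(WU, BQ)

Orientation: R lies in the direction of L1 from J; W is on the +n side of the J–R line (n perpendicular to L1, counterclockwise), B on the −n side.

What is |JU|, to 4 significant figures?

31.70

The slot axis is L1's direction at -60.3°, so u = (cos -60.3°, sin -60.3°) = (0.4955, -0.8686) and n = (−sin -60.3°, cos -60.3°) = (0.8686, 0.4955). J is at the origin and R lies 30.7 along u from J, so R = 30.7·u = (15.21, -26.67). Tangency of A1 to both parallel lines with radius 7.9 puts W and B at J ± 7.9·n: W = (6.862, 3.914), B = (-6.862, -3.914). Equal radii place U and Q the same way about R: U = R + 7.9·n = (22.07, -22.75), Q = R − 7.9·n = (8.348, -30.58). Then |JU| = |U − J| = 31.70.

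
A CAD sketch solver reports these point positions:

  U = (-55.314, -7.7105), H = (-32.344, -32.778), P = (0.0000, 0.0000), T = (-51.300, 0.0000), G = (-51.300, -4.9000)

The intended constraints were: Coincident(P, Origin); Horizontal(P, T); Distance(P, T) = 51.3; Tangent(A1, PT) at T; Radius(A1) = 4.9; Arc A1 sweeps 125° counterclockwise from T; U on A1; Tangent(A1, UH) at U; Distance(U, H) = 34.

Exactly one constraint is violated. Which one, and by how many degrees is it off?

Tangent(A1, UH) at U — off by 7.50°.

P = (0.00, 0.00) ✓; P.y = 0.00, T.y = 0.00 ✓; |PT| = 51.30 ✓; ∠(GT, TP) = 90.00° ✓; |GT| = 4.900 ✓; bearing(G→U) − bearing(G→T) = 125.0° ✓; |GU| = 4.900 ✓; ∠(GU, UH) = 82.50° ✗; |UH| = 34.00 ✓.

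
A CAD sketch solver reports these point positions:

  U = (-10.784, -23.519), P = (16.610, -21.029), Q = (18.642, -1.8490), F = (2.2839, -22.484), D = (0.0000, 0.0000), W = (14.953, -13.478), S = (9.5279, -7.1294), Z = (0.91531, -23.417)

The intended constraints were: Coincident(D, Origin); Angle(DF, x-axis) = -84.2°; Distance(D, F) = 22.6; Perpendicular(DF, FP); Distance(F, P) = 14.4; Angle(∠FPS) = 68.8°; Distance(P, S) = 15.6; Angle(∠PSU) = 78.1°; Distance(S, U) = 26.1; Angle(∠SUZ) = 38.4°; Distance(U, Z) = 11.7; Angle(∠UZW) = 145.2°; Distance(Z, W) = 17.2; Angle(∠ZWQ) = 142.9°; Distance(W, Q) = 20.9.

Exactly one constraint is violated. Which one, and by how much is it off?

Distance(W, Q) = 20.9 — off by 8.70.

D = (0.00, 0.00) ✓; DF at -84.20° ✓; |DF| = 22.60 ✓; ∠(DF, FP) = 90.00° ✓; |FP| = 14.40 ✓; ∠FPS = 68.80° ✓; |PS| = 15.60 ✓; ∠PSU = 78.10° ✓; |SU| = 26.10 ✓; ∠SUZ = 38.40° ✓; |UZ| = 11.70 ✓; ∠UZW = 145.2° ✓; |ZW| = 17.20 ✓; ∠ZWQ = 142.9° ✓; |WQ| = 12.20 ✗.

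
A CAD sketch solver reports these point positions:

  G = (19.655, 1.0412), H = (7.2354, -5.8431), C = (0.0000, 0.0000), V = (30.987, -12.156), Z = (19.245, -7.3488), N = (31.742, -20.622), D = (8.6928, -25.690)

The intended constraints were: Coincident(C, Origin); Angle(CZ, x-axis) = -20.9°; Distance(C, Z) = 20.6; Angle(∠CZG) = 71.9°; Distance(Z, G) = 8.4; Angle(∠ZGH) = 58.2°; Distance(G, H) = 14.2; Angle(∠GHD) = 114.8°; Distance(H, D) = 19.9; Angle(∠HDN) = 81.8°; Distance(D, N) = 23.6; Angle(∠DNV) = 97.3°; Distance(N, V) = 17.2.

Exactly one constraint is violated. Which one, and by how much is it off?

Distance(N, V) = 17.2 — off by 8.70.

C = (0.00, 0.00) ✓; CZ at -20.90° ✓; |CZ| = 20.60 ✓; ∠CZG = 71.90° ✓; |ZG| = 8.400 ✓; ∠ZGH = 58.20° ✓; |GH| = 14.20 ✓; ∠GHD = 114.8° ✓; |HD| = 19.90 ✓; ∠HDN = 81.80° ✓; |DN| = 23.60 ✓; ∠DNV = 97.30° ✓; |NV| = 8.500 ✗.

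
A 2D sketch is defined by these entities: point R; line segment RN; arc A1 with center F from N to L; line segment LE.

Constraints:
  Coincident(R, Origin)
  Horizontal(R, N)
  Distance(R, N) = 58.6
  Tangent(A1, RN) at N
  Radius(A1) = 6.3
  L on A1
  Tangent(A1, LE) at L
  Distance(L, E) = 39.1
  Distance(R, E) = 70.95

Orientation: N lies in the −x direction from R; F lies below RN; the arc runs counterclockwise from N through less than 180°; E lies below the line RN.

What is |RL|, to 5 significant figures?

65.164

Checks: |FL| = 6.300 ✓; ∠(FL, LE) = 90.00° ✓; |LE| = 39.10 ✓; |RE| = 70.95 ✓.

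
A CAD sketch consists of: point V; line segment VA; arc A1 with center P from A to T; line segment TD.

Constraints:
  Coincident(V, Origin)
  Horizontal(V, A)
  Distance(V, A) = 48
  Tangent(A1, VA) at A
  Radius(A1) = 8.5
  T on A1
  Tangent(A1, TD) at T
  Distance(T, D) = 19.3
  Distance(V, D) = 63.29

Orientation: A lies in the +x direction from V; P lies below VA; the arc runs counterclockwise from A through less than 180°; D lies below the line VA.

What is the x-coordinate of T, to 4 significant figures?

42.41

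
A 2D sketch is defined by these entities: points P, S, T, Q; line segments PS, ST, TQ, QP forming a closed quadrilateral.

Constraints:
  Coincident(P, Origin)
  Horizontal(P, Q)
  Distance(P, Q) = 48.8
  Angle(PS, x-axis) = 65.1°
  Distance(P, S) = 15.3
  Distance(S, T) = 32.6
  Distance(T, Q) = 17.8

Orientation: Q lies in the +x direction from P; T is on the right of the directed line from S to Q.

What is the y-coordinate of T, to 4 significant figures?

-6.209

P is at the origin; PQ is horizontal with |PQ| = 48.8 and Q in +x, so Q = (48.8, 0). PS runs at 65.1° with |PS| = 15.3, so S = (6.442, 13.88). T is determined by |ST| = 32.6 and |TQ| = 17.8 together: it lies at the intersection of circle(S, 32.6) and circle(Q, 17.8). With |SQ| = 44.57, the foot of the radical line on SQ is 30.65 from S and the perpendicular offset is √(32.6² − 30.65²) = 11.09. Taking the right-of-SQ solution: T = (32.12, -6.209).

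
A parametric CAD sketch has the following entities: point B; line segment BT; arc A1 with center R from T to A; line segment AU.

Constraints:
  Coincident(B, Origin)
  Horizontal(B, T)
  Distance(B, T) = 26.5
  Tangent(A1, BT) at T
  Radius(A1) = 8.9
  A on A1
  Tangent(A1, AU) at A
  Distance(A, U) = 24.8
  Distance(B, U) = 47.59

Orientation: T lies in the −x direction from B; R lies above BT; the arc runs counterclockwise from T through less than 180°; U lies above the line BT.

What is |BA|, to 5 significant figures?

23.563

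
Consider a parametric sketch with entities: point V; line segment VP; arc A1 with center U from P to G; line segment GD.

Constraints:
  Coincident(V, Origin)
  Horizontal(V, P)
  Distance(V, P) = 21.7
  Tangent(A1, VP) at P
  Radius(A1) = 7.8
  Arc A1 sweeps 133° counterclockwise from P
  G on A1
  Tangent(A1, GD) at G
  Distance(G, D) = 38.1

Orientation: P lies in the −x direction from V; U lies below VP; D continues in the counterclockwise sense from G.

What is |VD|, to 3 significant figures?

41.0

V is at the origin; V and P share the same y with |VP| = 21.7 and P on the −x side, so P = (-21.7, 0.00). A1 meets VP tangentially, so UP is at right angles to VP, so U = P + (0, -7.8) = (-21.7, -7.80). On A1, P sits at bearing 90° from U; a 133° counterclockwise sweep puts G at bearing 223°, so G = U + 7.8·(cos 223°, sin 223°) = (-27.4, -13.1). Tangency of A1 to GD means the radius UG is perpendicular to GD, so GD runs along (−sin 223°, cos 223°); with |GD| = 38.1, D = (-1.42, -41.0). Then |VD| = |D − V| = 41.0.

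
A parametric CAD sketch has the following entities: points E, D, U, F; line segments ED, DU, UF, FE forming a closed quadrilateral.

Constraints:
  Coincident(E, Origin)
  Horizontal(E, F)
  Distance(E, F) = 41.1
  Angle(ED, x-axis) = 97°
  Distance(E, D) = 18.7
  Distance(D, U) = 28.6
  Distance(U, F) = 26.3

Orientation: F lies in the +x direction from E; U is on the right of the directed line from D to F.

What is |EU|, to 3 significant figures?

15.7

Checks: |DU| = 28.60 ✓; |UF| = 26.30 ✓.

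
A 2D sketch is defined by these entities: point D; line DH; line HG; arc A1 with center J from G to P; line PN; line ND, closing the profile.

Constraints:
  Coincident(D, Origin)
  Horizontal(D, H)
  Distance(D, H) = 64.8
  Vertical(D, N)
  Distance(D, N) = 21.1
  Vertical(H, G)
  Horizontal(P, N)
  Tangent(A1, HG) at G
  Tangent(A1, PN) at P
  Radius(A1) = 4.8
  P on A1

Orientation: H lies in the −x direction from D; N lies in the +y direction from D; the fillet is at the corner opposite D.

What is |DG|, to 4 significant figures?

66.82

D is at the origin; D and H share the same y with |DH| = 64.8 and H on the −x side, so H = (-64.80, 0.000). D and N share the same x with |DN| = 21.1 and N on the +y side, so N = (0.000, 21.10). The virtual corner opposite D is at (-64.80, 21.10). Tangency of A1 to HG means the radius JG is perpendicular to HG and A1 meets PN tangentially, so JP is at right angles to PN, with radius 4.8, so the center J sits 4.8 in from both sides at J = (-60.00, 16.30). That places the tangent points at G = (-64.80, 16.30) on HG and P = (-60.00, 21.10) on PN. Then |DG| = |G − D| = 66.82.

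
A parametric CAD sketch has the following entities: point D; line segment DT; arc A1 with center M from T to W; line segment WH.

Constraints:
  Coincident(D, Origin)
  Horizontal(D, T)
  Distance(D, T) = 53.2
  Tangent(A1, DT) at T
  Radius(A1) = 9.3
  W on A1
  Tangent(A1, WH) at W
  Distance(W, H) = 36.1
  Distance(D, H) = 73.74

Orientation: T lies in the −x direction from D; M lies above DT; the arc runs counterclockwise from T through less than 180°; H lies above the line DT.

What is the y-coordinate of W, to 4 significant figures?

12.61

Checks: D.y = 0.00, T.y = 0.00 ✓; |MW| = 9.300 ✓; ∠(MW, WH) = 90.00° ✓; |WH| = 36.10 ✓; |DH| = 73.74 ✓.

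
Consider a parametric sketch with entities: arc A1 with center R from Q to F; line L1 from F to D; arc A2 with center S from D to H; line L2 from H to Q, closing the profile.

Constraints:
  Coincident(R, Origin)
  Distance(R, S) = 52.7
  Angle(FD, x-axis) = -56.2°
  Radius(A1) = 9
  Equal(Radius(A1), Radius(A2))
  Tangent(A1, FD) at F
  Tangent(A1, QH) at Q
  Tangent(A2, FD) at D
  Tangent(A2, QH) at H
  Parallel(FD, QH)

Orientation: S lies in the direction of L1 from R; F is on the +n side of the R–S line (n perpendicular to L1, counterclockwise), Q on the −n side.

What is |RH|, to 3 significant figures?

53.5

The slot axis is L1's direction at -56.2°, so u = (cos -56.2°, sin -56.2°) = (0.556, -0.831) and n = (−sin -56.2°, cos -56.2°) = (0.831, 0.556). R is at the origin and S lies 52.7 along u from R, so S = 52.7·u = (29.3, -43.8). Tangency of A1 to both parallel lines with radius 9.0 puts F and Q at R ± 9.0·n: F = (7.48, 5.01), Q = (-7.48, -5.01). Equal radii place D and H the same way about S: D = S + 9.0·n = (36.8, -38.8), H = S − 9.0·n = (21.8, -48.8). Then |RH| = |H − R| = 53.5.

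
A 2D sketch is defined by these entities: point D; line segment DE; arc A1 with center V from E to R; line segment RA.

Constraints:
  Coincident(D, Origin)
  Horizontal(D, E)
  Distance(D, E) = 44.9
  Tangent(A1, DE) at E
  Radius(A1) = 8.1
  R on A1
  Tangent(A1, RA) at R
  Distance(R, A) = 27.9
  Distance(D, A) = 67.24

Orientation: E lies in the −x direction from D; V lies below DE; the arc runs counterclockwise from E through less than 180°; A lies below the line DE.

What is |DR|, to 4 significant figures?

53.27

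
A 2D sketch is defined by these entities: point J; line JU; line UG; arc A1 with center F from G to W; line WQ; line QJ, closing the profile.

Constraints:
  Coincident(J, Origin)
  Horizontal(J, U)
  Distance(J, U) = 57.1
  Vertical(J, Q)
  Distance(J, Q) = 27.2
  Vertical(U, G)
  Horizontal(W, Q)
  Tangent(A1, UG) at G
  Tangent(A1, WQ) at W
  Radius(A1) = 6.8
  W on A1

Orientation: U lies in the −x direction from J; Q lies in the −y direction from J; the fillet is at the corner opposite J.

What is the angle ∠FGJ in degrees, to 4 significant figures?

19.66°

J is at the origin; J and U share the same y with |JU| = 57.1 and U on the −x side, so U = (-57.10, 0.000). JQ is vertical with |JQ| = 27.2 and Q on the −y side, so Q = (0.000, -27.20). The virtual corner opposite J is at (-57.10, -27.20). The tangent condition forces FG to be normal to UG and since A1 is tangent to WQ there, FW ⟂ WQ, with radius 6.8, so the center F sits 6.8 in from both sides at F = (-50.30, -20.40). That places the tangent points at G = (-57.10, -20.40) on UG and W = (-50.30, -27.20) on WQ. Then cos ∠FGJ = GF·GJ / (|GF||GJ|), giving 19.66°.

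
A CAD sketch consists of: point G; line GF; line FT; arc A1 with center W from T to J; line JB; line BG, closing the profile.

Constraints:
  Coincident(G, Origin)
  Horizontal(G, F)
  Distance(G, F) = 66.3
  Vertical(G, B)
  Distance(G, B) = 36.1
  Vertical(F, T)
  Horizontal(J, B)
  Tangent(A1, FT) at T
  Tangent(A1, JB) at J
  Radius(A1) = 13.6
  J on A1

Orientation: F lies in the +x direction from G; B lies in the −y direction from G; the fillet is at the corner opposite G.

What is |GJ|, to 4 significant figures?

63.88

The virtual corner opposite G is at (66.30, -36.10). A1 meets FT tangentially, so WT is at right angles to FT and tangency of A1 to JB means the radius WJ is perpendicular to JB, with radius 13.6, so the center W sits 13.6 in from both sides at W = (52.70, -22.50). That places the tangent points at T = (66.30, -22.50) on FT and J = (52.70, -36.10) on JB. Then |GJ| = |J − G| = 63.88.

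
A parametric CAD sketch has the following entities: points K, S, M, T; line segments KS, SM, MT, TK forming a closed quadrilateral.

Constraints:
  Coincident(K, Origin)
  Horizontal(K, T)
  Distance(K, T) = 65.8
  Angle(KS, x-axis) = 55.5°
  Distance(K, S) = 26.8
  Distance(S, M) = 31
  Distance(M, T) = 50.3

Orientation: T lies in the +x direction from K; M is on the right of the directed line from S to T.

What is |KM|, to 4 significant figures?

18.56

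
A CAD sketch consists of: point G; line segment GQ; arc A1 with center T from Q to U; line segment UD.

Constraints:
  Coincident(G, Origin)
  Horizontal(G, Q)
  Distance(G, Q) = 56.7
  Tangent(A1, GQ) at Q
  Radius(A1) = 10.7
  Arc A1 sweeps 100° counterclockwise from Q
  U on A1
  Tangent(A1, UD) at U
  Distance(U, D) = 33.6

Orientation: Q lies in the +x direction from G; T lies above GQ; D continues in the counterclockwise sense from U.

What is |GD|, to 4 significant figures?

76.51

On A1, Q sits at bearing -90° from T; a 100° counterclockwise sweep puts U at bearing 10°, so U = T + 10.7·(cos 10°, sin 10°) = (67.24, 12.56). The tangent condition forces TU to be normal to UD, so UD runs along (−sin 10°, cos 10°); with |UD| = 33.6, D = (61.40, 45.65). Then |GD| = |D − G| = 76.51.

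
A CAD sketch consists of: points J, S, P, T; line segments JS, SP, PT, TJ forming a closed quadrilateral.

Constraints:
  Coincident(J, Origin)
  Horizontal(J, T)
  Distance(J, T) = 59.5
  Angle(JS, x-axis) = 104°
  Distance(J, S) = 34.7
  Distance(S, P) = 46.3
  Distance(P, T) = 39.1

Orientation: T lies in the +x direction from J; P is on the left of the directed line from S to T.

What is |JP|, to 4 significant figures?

49.98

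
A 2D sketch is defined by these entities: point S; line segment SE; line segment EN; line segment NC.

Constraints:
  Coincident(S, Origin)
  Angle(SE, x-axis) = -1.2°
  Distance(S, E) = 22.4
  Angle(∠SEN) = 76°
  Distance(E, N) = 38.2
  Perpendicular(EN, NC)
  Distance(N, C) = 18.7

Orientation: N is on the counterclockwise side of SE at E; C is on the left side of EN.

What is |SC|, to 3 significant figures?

32.9

S is at the origin; SE runs at -1.2° with length 22.4, so E = 22.4·(cos -1.2°, sin -1.2°) = (22.4, -0.469). ∠SEN = 76.0°, so EN runs at -1.2° + (180° − 76.0°) = 103° from the x-axis; with |EN| = 38.2, N = E + 38.2·(cos 103°, sin 103°) = (13.9, 36.8). EN is perpendicular to NC; with |NC| = 18.7 on the left of EN, C = N + 18.7·(-0.975, -0.222) = (-4.30, 32.6). Then |SC| = |C − S| = 32.9.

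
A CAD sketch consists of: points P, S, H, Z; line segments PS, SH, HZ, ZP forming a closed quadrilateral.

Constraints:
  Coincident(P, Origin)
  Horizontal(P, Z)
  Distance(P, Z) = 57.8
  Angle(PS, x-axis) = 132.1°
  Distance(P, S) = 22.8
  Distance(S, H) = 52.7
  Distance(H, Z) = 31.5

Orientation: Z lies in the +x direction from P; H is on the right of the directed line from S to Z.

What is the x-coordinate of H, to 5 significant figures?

28.713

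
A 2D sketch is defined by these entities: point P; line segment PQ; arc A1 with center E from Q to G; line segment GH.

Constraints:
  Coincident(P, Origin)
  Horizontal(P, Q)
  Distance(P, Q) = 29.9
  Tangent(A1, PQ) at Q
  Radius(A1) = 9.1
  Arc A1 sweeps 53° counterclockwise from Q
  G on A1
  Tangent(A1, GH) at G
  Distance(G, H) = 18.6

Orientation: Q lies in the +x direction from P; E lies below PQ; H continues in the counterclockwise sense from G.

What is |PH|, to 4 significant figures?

21.73

P is at the origin; P and Q share the same y with |PQ| = 29.9 and Q on the +x side, so Q = (29.90, 0.000). Tangency of A1 to PQ means the radius EQ is perpendicular to PQ, so E = Q + (0, -9.1) = (29.90, -9.100). On A1, Q sits at bearing 90° from E; a 53° counterclockwise sweep puts G at bearing 143°, so G = E + 9.1·(cos 143°, sin 143°) = (22.63, -3.623). A1 meets GH tangentially, so EG is at right angles to GH, so GH runs along (−sin 143°, cos 143°); with |GH| = 18.6, H = (11.44, -18.48). Then |PH| = |H − P| = 21.73.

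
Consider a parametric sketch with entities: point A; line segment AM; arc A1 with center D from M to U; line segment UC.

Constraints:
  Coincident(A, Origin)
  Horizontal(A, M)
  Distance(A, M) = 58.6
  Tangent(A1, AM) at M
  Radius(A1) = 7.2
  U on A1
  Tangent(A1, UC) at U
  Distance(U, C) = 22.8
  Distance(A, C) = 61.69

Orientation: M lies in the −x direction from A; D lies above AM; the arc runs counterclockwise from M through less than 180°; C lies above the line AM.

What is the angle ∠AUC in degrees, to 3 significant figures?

104°

A is at the origin; A and M share the same y with |AM| = 58.6 and M on the −x side, so M = (-58.6, 0.00). Tangency of A1 to AM means the radius DM is perpendicular to AM, so D = M + (0, 7.2) = (-58.6, 7.20). Since DU ⟂ UC (tangency), |DC| = √(7.2² + 22.8²) = 23.9 regardless of where U sits on A1. So C lies on both circle(A, 61.69) and circle(D, 23.9); the above-AM intersection is C = (-53.6, 30.6). U is the foot of the tangent from C: U = (-51.4, 7.88).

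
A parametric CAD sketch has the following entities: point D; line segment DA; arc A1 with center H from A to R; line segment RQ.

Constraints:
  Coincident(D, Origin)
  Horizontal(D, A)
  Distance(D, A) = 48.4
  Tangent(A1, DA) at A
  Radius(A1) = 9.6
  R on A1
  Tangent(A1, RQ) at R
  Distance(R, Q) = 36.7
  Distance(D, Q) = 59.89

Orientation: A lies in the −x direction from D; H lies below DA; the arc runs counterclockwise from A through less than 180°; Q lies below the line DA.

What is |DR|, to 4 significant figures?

58.50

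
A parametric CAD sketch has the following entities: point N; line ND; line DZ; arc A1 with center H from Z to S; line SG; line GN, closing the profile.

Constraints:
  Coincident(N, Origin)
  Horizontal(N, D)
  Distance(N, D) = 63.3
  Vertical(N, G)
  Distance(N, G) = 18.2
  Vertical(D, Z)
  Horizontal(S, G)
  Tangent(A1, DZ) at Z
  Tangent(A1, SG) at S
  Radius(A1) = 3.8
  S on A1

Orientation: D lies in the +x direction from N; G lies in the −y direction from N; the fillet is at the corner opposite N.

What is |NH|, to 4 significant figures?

61.22

N is at the origin; ND is horizontal with |ND| = 63.3 and D on the +x side, so D = (63.30, 0.000). NG is vertical with |NG| = 18.2 and G on the −y side, so G = (0.000, -18.20). The virtual corner opposite N is at (63.30, -18.20). The tangent condition forces HZ to be normal to DZ and the tangent condition forces HS to be normal to SG, with radius 3.8, so the center H sits 3.8 in from both sides at H = (59.50, -14.40). Then |NH| = |H − N| = 61.22.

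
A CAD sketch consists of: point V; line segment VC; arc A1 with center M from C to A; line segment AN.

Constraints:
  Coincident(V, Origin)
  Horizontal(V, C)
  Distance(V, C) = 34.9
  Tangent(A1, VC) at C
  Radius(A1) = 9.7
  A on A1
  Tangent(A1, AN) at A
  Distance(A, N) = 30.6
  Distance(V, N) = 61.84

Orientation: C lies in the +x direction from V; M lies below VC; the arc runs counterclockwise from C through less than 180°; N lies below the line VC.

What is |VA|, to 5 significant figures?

32.018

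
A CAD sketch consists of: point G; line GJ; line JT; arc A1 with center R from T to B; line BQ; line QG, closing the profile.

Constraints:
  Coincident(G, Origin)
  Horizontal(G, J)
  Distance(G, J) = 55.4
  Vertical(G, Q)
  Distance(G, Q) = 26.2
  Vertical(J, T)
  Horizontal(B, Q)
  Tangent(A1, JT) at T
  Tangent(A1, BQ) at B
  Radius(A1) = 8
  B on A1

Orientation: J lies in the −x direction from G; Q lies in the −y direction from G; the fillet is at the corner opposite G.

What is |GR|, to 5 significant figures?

50.774

G is at the origin; GJ is horizontal with |GJ| = 55.4 and J on the −x side, so J = (-55.400, 0.0000). GQ is vertical with |GQ| = 26.2 and Q on the −y side, so Q = (0.0000, -26.200). The virtual corner opposite G is at (-55.400, -26.200). The tangent condition forces RT to be normal to JT and A1 meets BQ tangentially, so RB is at right angles to BQ, with radius 8.0, so the center R sits 8.0 in from both sides at R = (-47.400, -18.200). Then |GR| = |R − G| = 50.774.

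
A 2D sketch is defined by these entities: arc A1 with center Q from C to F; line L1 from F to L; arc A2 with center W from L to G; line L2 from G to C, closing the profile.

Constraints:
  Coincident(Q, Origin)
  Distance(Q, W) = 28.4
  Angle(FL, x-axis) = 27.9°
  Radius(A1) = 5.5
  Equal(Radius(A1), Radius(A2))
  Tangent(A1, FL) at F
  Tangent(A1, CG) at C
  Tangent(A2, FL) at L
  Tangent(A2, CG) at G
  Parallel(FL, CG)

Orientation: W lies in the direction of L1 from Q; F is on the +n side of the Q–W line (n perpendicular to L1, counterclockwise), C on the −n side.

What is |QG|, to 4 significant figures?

28.93

The slot axis is L1's direction at 27.9°, so u = (cos 27.9°, sin 27.9°) = (0.8838, 0.4679) and n = (−sin 27.9°, cos 27.9°) = (-0.4679, 0.8838). Q is at the origin and W lies 28.4 along u from Q, so W = 28.4·u = (25.10, 13.29). Tangency of A1 to both parallel lines with radius 5.5 puts F and C at Q ± 5.5·n: F = (-2.574, 4.861), C = (2.574, -4.861). Equal radii place L and G the same way about W: L = W + 5.5·n = (22.53, 18.15), G = W − 5.5·n = (27.67, 8.428). Then |QG| = |G − Q| = 28.93.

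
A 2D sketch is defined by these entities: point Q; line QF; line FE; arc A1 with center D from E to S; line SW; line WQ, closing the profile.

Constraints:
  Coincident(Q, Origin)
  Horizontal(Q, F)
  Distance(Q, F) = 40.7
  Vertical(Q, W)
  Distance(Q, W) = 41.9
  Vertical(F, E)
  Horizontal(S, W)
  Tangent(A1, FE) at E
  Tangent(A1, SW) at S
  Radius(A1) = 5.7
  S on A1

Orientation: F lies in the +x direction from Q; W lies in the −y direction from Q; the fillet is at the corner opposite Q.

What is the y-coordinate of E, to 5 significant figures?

-36.200

Q is at the origin; QF is horizontal with |QF| = 40.7 and F on the +x side, so F = (40.700, 0.0000). Q and W share the same x with |QW| = 41.9 and W on the −y side, so W = (0.0000, -41.900). The virtual corner opposite Q is at (40.700, -41.900). A1 meets FE tangentially, so DE is at right angles to FE and since A1 is tangent to SW there, DS ⟂ SW, with radius 5.7, so the center D sits 5.7 in from both sides at D = (35.000, -36.200). That places the tangent points at E = (40.700, -36.200) on FE and S = (35.000, -41.900) on SW. So E.y = -36.200.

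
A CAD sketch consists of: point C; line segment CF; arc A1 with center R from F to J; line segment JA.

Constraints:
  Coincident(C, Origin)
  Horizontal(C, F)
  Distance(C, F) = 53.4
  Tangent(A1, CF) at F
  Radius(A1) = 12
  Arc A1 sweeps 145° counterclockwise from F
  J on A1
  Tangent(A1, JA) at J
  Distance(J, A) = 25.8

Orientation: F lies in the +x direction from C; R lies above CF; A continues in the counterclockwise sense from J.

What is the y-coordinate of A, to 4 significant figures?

36.63

On A1, F sits at bearing -90° from R; a 145° counterclockwise sweep puts J at bearing 55°, so J = R + 12.0·(cos 55°, sin 55°) = (60.28, 21.83). A1 meets JA tangentially, so RJ is at right angles to JA, so JA runs along (−sin 55°, cos 55°); with |JA| = 25.8, A = (39.15, 36.63). So A.y = 36.63.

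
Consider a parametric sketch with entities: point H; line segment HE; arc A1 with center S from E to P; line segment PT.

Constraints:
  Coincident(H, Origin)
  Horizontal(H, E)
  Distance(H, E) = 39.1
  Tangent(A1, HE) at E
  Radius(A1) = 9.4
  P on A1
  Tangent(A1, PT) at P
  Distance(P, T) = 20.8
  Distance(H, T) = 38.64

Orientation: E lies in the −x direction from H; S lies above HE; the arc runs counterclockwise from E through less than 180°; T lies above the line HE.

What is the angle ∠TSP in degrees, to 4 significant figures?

65.68°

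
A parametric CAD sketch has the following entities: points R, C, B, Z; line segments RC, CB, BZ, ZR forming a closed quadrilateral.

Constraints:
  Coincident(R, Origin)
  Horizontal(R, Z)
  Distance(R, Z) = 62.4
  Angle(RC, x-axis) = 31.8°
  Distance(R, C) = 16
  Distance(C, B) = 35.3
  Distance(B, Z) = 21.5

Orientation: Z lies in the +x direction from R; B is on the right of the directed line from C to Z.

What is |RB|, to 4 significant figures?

44.72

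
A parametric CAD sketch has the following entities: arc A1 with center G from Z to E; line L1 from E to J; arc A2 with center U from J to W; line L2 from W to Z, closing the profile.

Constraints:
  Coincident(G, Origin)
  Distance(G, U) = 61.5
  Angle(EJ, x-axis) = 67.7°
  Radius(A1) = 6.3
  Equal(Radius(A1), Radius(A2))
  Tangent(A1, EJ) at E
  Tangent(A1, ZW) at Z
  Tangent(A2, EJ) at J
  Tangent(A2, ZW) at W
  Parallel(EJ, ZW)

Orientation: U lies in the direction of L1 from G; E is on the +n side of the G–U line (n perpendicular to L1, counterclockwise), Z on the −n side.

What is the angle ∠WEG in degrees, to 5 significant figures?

78.422°

The slot axis is L1's direction at 67.7°, so u = (cos 67.7°, sin 67.7°) = (0.37946, 0.92521) and n = (−sin 67.7°, cos 67.7°) = (-0.92521, 0.37946). G is at the origin and U lies 61.5 along u from G, so U = 61.5·u = (23.337, 56.900). Tangency of A1 to both parallel lines with radius 6.3 puts E and Z at G ± 6.3·n: E = (-5.8288, 2.3906), Z = (5.8288, -2.3906). Equal radii place J and W the same way about U: J = U + 6.3·n = (17.508, 59.291), W = U − 6.3·n = (29.165, 54.510). Then cos ∠WEG = EW·EG / (|EW||EG|), giving 78.422°.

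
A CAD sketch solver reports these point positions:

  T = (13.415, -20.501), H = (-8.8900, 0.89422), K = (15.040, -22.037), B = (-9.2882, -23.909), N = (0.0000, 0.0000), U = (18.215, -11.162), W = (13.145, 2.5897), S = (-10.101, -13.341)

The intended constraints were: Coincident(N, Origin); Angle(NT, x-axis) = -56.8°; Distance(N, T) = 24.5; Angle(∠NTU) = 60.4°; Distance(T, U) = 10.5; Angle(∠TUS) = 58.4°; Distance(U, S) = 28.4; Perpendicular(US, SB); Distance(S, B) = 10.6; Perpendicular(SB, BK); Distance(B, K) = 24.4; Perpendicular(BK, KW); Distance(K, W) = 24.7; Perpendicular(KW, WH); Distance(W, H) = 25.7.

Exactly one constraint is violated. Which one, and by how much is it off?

Distance(W, H) = 25.7 — off by 3.60.

N = (0.00, 0.00) ✓; NT at -56.80° ✓; |NT| = 24.50 ✓; ∠NTU = 60.40° ✓; |TU| = 10.50 ✓; ∠TUS = 58.40° ✓; |US| = 28.40 ✓; ∠(US, SB) = 90.00° ✓; |SB| = 10.60 ✓; ∠(SB, BK) = 90.00° ✓; |BK| = 24.40 ✓; ∠(BK, KW) = 90.00° ✓; |KW| = 24.70 ✓; ∠(KW, WH) = 90.00° ✓; |WH| = 22.10 ✗.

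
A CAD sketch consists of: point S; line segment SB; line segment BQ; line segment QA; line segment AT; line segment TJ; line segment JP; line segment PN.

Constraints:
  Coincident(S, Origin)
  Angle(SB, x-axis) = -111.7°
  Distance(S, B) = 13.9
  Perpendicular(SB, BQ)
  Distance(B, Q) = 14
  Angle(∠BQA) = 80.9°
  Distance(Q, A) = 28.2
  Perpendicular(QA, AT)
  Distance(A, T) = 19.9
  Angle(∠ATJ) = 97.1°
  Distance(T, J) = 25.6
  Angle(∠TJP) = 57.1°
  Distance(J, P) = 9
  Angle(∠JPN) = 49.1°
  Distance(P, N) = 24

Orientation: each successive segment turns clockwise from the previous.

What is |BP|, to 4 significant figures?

4.641

S is at the origin; SB runs at -111.7° with length 13.9, so B = (-5.139, -12.91). SB is perpendicular to BQ, so BQ runs at 158.3°; with |BQ| = 14.0, Q = (-18.15, -7.738). ∠BQA = 80.9° gives QA at 59.20° from the x-axis; with |QA| = 28.2, A = (-3.708, 16.48). QA ⟂ AT, so AT runs at -30.80°; with |AT| = 19.9, T = (13.39, 6.295). ∠ATJ = 97.1° gives TJ at -113.7° from the x-axis; with |TJ| = 25.6, J = (3.096, -17.15). ∠TJP = 57.1° gives JP at 123.4° from the x-axis; with |JP| = 9.0, P = (-1.859, -9.633). Then |BP| = |P − B| = 4.641.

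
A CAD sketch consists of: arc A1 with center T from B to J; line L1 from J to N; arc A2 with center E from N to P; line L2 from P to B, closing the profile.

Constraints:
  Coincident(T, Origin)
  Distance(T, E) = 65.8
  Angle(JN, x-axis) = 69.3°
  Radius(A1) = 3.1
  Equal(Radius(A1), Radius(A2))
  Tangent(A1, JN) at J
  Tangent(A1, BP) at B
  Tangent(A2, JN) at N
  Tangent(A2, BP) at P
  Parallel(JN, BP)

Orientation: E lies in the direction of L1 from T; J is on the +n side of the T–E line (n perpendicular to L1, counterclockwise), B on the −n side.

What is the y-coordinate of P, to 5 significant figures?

60.456

Tangency of A1 to both parallel lines with radius 3.1 puts J and B at T ± 3.1·n: J = (-2.8999, 1.0958), B = (2.8999, -1.0958). Equal radii place N and P the same way about E: N = E + 3.1·n = (20.359, 62.648), P = E − 3.1·n = (26.159, 60.456). So P.y = 60.456.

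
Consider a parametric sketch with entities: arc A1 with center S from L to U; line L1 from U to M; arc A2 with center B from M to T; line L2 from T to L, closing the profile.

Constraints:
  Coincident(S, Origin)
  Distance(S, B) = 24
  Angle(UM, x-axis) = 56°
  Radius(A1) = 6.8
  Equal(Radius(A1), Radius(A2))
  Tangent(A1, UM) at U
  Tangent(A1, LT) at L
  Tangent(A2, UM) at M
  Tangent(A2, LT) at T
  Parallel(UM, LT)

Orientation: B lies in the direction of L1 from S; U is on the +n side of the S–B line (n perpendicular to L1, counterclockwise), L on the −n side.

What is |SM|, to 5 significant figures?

24.945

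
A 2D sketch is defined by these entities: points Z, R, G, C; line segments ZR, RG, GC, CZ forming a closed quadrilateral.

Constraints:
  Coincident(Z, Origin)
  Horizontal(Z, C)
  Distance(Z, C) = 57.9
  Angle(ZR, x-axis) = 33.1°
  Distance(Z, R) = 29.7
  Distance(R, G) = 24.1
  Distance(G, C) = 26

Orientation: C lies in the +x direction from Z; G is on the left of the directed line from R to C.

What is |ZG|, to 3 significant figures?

53.4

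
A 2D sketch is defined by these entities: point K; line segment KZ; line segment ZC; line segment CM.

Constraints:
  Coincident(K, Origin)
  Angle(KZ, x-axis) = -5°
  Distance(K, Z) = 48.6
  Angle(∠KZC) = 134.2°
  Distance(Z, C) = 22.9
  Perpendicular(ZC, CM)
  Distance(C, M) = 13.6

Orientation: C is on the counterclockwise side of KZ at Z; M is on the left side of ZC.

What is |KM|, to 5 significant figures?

60.625

K is at the origin; KZ runs at -5.0° with length 48.6, so Z = 48.6·(cos -5.0°, sin -5.0°) = (48.415, -4.2358). ∠KZC = 134.2°, so ZC runs at -5.0° + (180° − 134.2°) = 40.800° from the x-axis; with |ZC| = 22.9, C = Z + 22.9·(cos 40.800°, sin 40.800°) = (65.750, 10.728). ZC ⟂ CM; with |CM| = 13.6 on the left of ZC, M = C + 13.6·(-0.65342, 0.75700) = (56.864, 21.023). Then |KM| = |M − K| = 60.625.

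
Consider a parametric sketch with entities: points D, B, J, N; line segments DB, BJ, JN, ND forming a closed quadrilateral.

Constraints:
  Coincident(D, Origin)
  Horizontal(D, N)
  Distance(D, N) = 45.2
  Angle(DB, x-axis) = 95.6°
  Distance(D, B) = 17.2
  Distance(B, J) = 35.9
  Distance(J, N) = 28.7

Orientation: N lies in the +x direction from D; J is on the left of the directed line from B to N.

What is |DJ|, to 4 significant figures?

42.10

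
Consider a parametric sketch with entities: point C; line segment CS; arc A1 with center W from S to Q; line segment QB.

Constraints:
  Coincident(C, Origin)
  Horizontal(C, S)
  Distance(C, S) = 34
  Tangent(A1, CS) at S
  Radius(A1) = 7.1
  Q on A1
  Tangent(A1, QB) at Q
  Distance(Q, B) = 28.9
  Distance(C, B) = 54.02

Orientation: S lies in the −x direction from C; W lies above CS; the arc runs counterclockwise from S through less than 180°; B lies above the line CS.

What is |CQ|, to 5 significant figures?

29.407

C is at the origin; CS is horizontal with |CS| = 34.0 and S on the −x side, so S = (-34.000, 0.0000). Tangency of A1 to CS means the radius WS is perpendicular to CS, so W = S + (0, 7.1) = (-34.000, 7.1000). Since WQ ⟂ QB (tangency), |WB| = √(7.1² + 28.9²) = 29.759 regardless of where Q sits on A1. So B lies on both circle(C, 54.02) and circle(W, 29.759); the above-CS intersection is B = (-40.065, 36.235). Q is the foot of the tangent from B: Q = (-27.595, 10.164).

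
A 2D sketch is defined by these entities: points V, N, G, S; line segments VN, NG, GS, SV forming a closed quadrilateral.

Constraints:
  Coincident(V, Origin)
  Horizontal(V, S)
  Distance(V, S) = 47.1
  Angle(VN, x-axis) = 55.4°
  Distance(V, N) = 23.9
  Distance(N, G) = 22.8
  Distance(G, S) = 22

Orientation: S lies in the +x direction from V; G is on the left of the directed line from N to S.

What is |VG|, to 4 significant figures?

41.13

V is at the origin; V and S share the same y with |VS| = 47.1 and S in +x, so S = (47.1, 0). VN runs at 55.4° with |VN| = 23.9, so N = (13.57, 19.67). G is determined by |NG| = 22.8 and |GS| = 22.0 together: it lies at the intersection of circle(N, 22.8) and circle(S, 22.0). With |NS| = 38.87, the foot of the radical line on NS is 19.90 from N and the perpendicular offset is √(22.8² − 19.90²) = 11.13. Taking the left-of-NS solution: G = (36.37, 19.20).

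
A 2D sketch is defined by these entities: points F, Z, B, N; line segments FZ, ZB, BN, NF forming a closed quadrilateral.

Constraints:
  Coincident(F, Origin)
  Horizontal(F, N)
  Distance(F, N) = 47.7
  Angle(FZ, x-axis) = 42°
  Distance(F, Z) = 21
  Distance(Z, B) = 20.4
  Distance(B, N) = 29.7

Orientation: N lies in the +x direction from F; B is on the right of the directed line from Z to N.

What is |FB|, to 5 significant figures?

19.617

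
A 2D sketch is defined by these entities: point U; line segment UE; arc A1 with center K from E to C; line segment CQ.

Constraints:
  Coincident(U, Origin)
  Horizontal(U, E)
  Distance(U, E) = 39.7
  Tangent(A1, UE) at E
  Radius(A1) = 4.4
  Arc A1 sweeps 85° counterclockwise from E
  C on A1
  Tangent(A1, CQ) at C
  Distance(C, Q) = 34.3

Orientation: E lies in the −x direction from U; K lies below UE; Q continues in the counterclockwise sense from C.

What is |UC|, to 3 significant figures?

44.3

A1 meets UE tangentially, so KE is at right angles to UE, so K = E + (0, -4.4) = (-39.7, -4.40). On A1, E sits at bearing 90° from K; an 85° counterclockwise sweep puts C at bearing 175°, so C = K + 4.4·(cos 175°, sin 175°) = (-44.1, -4.02). Then |UC| = |C − U| = 44.3.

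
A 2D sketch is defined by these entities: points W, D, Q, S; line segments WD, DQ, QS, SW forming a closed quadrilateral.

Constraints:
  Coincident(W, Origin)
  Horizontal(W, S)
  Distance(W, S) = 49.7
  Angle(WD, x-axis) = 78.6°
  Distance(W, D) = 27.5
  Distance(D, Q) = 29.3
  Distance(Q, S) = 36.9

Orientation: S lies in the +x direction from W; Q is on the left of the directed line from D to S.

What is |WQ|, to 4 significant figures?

47.68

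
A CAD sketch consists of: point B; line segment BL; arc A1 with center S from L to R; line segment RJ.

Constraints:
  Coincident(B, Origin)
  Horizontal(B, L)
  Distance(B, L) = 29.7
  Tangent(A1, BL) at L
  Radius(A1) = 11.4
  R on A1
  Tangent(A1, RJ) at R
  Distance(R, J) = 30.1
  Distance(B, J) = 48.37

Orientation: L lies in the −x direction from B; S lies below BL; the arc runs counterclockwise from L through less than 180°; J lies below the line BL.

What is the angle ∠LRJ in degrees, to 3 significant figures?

118°

B is at the origin; BL is horizontal with |BL| = 29.7 and L on the −x side, so L = (-29.7, 0.00). The tangent condition forces SL to be normal to BL, so S = L + (0, -11.4) = (-29.7, -11.4). Since SR ⟂ RJ (tangency), |SJ| = √(11.4² + 30.1²) = 32.2 regardless of where R sits on A1. So J lies on both circle(B, 48.37) and circle(S, 32.2); the below-BL intersection is J = (-22.6, -42.8). R is the foot of the tangent from J: R = (-39.2, -17.7).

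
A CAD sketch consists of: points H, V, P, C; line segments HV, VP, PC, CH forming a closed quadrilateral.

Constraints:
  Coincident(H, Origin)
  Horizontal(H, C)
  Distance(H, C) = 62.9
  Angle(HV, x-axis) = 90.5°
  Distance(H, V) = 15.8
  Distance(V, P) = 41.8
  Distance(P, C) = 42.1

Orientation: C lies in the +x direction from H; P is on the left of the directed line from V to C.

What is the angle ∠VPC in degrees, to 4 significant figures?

101.5°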